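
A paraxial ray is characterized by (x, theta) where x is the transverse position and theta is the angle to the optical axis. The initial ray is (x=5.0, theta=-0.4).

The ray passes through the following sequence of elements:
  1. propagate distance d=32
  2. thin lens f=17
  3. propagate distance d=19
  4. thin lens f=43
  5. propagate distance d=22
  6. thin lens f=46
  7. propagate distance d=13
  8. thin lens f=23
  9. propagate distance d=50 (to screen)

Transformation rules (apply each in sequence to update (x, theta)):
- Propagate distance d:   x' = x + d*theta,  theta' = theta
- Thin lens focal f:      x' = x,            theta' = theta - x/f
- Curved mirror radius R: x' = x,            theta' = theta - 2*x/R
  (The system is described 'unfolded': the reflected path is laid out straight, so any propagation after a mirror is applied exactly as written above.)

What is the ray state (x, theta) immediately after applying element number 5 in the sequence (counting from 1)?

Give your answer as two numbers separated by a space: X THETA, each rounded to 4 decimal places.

Initial: x=5.0000 theta=-0.4000
After 1 (propagate distance d=32): x=-7.8000 theta=-0.4000
After 2 (thin lens f=17): x=-7.8000 theta=1/17 (≈0.0588)
After 3 (propagate distance d=19): x=-568/85 (≈-6.6824) theta=1/17 (≈0.0588)
After 4 (thin lens f=43): x=-568/85 (≈-6.6824) theta=783/3655 (≈0.2142)
After 5 (propagate distance d=22): x=-7198/3655 (≈-1.9694) theta=783/3655 (≈0.2142)
Rounded to 4 decimal places: x = -1.9694, theta = 0.2142

Answer: -1.9694 0.2142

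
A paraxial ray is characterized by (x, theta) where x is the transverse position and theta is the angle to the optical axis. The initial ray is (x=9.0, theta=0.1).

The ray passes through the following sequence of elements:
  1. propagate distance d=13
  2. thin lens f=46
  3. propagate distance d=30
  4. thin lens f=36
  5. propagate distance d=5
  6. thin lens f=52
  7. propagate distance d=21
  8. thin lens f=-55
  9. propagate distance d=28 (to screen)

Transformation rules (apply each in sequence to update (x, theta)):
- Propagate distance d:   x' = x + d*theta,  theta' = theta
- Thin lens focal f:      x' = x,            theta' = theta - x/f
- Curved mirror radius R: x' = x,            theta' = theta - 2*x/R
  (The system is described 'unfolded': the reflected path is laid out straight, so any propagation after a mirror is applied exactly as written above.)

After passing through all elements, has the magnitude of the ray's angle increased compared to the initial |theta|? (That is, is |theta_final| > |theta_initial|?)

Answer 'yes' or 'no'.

Initial: x=9.0000 theta=0.1000
After 1 (propagate distance d=13): x=10.3000 theta=0.1000
After 2 (thin lens f=46): x=10.3000 theta=-57/460 (≈-0.1239)
After 3 (propagate distance d=30): x=757/115 (≈6.5826) theta=-57/460 (≈-0.1239)
After 4 (thin lens f=36): x=757/115 (≈6.5826) theta=-127/414 (≈-0.3068)
After 5 (propagate distance d=5): x=10451/2070 (≈5.0488) theta=-127/414 (≈-0.3068)
After 6 (thin lens f=52): x=10451/2070 (≈5.0488) theta=-43471/107640 (≈-0.4039)
After 7 (propagate distance d=21): x=-369439/107640 (≈-3.4322) theta=-43471/107640 (≈-0.4039)
After 8 (thin lens f=-55): x=-369439/107640 (≈-3.4322) theta=-345043/740025 (≈-0.4663)
After 9 (propagate distance d=28 (to screen)): x=-32536259/1973400 (≈-16.4874) theta=-345043/740025 (≈-0.4663)
|theta_initial|=0.1000 |theta_final|=345043/740025 (≈0.4663) -> increased

Answer: yes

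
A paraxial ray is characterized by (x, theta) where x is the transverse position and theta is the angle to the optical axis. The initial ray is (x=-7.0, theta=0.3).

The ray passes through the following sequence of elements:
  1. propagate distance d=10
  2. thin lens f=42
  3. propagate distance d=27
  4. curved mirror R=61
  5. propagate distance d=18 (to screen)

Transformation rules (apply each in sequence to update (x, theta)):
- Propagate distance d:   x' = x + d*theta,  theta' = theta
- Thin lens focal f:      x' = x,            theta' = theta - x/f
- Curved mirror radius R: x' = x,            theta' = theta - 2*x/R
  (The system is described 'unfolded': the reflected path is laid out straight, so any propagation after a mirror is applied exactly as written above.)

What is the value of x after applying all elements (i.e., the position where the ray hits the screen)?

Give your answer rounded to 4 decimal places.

Initial: x=-7.0000 theta=0.3000
After 1 (propagate distance d=10): x=-4.0000 theta=0.3000
After 2 (thin lens f=42): x=-4.0000 theta=83/210 (≈0.3952)
After 3 (propagate distance d=27): x=467/70 (≈6.6714) theta=83/210 (≈0.3952)
After 4 (curved mirror R=61): x=467/70 (≈6.6714) theta=323/1830 (≈0.1765)
After 5 (propagate distance d=18 (to screen)): x=42053/4270 (≈9.8485) theta=323/1830 (≈0.1765)
Rounded to 4 decimal places: x = 9.8485

Answer: 9.8485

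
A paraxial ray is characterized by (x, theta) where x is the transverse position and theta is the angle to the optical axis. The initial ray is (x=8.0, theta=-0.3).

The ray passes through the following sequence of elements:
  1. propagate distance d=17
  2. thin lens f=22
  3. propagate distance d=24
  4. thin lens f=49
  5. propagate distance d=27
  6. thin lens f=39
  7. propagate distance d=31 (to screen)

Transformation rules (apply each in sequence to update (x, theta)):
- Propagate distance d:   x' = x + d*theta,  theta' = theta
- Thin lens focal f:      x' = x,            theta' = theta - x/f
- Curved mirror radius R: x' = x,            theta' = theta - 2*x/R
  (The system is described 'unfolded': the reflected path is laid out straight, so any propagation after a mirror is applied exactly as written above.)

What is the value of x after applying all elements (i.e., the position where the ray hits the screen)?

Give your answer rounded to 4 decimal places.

Initial: x=8.0000 theta=-0.3000
After 1 (propagate distance d=17): x=2.9000 theta=-0.3000
After 2 (thin lens f=22): x=2.9000 theta=-19/44 (≈-0.4318)
After 3 (propagate distance d=24): x=-821/110 (≈-7.4636) theta=-19/44 (≈-0.4318)
After 4 (thin lens f=49): x=-821/110 (≈-7.4636) theta=-3013/10780 (≈-0.2795)
After 5 (propagate distance d=27): x=-161809/10780 (≈-15.0101) theta=-3013/10780 (≈-0.2795)
After 6 (thin lens f=39): x=-161809/10780 (≈-15.0101) theta=22151/210210 (≈0.1054)
After 7 (propagate distance d=31 (to screen)): x=-4937189/420420 (≈-11.7435) theta=22151/210210 (≈0.1054)
Rounded to 4 decimal places: x = -11.7435

Answer: -11.7435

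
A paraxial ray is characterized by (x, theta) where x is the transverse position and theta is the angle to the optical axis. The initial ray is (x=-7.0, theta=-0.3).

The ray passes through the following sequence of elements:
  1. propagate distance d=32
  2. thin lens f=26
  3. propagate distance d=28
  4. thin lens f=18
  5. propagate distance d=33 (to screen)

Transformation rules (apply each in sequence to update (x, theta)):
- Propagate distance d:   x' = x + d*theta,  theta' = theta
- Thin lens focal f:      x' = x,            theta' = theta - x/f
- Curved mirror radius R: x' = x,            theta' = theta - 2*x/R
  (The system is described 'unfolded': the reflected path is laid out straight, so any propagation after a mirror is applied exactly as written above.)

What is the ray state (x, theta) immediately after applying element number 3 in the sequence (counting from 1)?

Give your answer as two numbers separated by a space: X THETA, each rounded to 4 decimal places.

Initial: x=-7.0000 theta=-0.3000
After 1 (propagate distance d=32): x=-16.6000 theta=-0.3000
After 2 (thin lens f=26): x=-16.6000 theta=22/65 (≈0.3385)
After 3 (propagate distance d=28): x=-463/65 (≈-7.1231) theta=22/65 (≈0.3385)
Rounded to 4 decimal places: x = -7.1231, theta = 0.3385

Answer: -7.1231 0.3385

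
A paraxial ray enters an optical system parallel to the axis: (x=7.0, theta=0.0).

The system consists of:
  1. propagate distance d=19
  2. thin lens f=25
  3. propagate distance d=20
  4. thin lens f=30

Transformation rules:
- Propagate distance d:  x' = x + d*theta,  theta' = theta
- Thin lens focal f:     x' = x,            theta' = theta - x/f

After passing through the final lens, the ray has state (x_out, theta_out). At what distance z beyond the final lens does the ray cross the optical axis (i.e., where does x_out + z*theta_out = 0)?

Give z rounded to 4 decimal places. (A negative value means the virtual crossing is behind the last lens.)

Initial: x=7.0000 theta=0.0000
After 1 (propagate distance d=19): x=7.0000 theta=0.0000
After 2 (thin lens f=25): x=7.0000 theta=-0.2800
After 3 (propagate distance d=20): x=1.4000 theta=-0.2800
After 4 (thin lens f=30): x=1.4000 theta=-49/150 (≈-0.3267)
z_focus = -x_out/theta_out = -(1.4000)/(-49/150) = 30/7 ≈ 4.2857
Rounded to 4 decimal places: z = 4.2857

Answer: 4.2857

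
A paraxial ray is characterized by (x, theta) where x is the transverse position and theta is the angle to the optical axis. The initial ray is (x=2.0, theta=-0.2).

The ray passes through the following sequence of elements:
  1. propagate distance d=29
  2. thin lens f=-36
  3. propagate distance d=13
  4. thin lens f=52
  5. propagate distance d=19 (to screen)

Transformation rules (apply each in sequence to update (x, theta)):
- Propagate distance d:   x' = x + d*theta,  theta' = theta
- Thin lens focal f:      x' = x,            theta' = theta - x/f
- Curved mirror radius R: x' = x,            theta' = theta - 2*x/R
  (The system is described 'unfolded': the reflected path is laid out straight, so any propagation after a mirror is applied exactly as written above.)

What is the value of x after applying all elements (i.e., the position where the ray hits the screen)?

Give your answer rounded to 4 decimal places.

Answer: -10.7379

Derivation:
Initial: x=2.0000 theta=-0.2000
After 1 (propagate distance d=29): x=-3.8000 theta=-0.2000
After 2 (thin lens f=-36): x=-3.8000 theta=-11/36 (≈-0.3056)
After 3 (propagate distance d=13): x=-1399/180 (≈-7.7722) theta=-11/36 (≈-0.3056)
After 4 (thin lens f=52): x=-1399/180 (≈-7.7722) theta=-487/3120 (≈-0.1561)
After 5 (propagate distance d=19 (to screen)): x=-100507/9360 (≈-10.7379) theta=-487/3120 (≈-0.1561)
Rounded to 4 decimal places: x = -10.7379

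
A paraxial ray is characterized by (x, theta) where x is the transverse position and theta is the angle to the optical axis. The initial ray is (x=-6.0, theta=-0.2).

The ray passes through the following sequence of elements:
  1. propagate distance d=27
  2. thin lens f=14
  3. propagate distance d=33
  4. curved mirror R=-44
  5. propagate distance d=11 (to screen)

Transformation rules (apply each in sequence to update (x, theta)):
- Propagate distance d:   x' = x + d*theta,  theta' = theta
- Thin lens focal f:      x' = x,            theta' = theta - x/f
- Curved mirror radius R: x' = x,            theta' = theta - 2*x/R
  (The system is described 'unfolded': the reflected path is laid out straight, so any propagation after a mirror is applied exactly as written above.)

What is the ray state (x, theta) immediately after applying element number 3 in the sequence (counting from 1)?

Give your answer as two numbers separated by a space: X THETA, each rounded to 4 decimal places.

Initial: x=-6.0000 theta=-0.2000
After 1 (propagate distance d=27): x=-11.4000 theta=-0.2000
After 2 (thin lens f=14): x=-11.4000 theta=43/70 (≈0.6143)
After 3 (propagate distance d=33): x=621/70 (≈8.8714) theta=43/70 (≈0.6143)
Rounded to 4 decimal places: x = 8.8714, theta = 0.6143

Answer: 8.8714 0.6143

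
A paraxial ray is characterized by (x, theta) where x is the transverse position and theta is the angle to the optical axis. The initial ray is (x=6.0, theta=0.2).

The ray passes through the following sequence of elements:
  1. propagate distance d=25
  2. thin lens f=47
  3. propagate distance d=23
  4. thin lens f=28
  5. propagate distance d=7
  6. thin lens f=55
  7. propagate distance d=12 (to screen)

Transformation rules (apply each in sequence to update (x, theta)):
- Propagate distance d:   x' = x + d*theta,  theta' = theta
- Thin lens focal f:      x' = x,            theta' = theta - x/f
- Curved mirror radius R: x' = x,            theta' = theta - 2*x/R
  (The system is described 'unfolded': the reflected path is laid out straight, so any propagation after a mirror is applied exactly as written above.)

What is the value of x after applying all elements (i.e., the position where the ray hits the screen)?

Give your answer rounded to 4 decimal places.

Answer: 1.0174

Derivation:
Initial: x=6.0000 theta=0.2000
After 1 (propagate distance d=25): x=11.0000 theta=0.2000
After 2 (thin lens f=47): x=11.0000 theta=-8/235 (≈-0.0340)
After 3 (propagate distance d=23): x=2401/235 (≈10.2170) theta=-8/235 (≈-0.0340)
After 4 (thin lens f=28): x=2401/235 (≈10.2170) theta=-75/188 (≈-0.3989)
After 5 (propagate distance d=7): x=6979/940 (≈7.4245) theta=-75/188 (≈-0.3989)
After 6 (thin lens f=55): x=6979/940 (≈7.4245) theta=-6901/12925 (≈-0.5339)
After 7 (propagate distance d=12 (to screen)): x=52597/51700 (≈1.0174) theta=-6901/12925 (≈-0.5339)
Rounded to 4 decimal places: x = 1.0174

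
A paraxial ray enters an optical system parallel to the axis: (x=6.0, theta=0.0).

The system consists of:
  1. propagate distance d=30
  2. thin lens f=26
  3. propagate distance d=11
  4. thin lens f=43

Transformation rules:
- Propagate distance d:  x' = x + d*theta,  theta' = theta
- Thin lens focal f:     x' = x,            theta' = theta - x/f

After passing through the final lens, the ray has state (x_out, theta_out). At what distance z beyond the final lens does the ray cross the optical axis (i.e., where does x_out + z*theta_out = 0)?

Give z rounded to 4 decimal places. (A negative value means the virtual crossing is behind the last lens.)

Initial: x=6.0000 theta=0.0000
After 1 (propagate distance d=30): x=6.0000 theta=0.0000
After 2 (thin lens f=26): x=6.0000 theta=-3/13 (≈-0.2308)
After 3 (propagate distance d=11): x=45/13 (≈3.4615) theta=-3/13 (≈-0.2308)
After 4 (thin lens f=43): x=45/13 (≈3.4615) theta=-174/559 (≈-0.3113)
z_focus = -x_out/theta_out = -(45/13)/(-174/559) = 645/58 ≈ 11.1207
Rounded to 4 decimal places: z = 11.1207

Answer: 11.1207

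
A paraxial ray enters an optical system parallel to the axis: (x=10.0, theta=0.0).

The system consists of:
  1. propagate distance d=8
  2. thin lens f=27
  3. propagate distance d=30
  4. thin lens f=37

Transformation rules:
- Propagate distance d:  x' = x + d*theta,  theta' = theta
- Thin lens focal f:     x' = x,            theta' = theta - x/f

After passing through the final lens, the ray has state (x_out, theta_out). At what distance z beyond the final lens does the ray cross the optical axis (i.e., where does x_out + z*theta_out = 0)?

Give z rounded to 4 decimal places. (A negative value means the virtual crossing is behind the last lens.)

Answer: -3.2647

Derivation:
Initial: x=10.0000 theta=0.0000
After 1 (propagate distance d=8): x=10.0000 theta=0.0000
After 2 (thin lens f=27): x=10.0000 theta=-10/27 (≈-0.3704)
After 3 (propagate distance d=30): x=-10/9 (≈-1.1111) theta=-10/27 (≈-0.3704)
After 4 (thin lens f=37): x=-10/9 (≈-1.1111) theta=-340/999 (≈-0.3403)
z_focus = -x_out/theta_out = -(-10/9)/(-340/999) = -111/34 ≈ -3.2647
Rounded to 4 decimal places: z = -3.2647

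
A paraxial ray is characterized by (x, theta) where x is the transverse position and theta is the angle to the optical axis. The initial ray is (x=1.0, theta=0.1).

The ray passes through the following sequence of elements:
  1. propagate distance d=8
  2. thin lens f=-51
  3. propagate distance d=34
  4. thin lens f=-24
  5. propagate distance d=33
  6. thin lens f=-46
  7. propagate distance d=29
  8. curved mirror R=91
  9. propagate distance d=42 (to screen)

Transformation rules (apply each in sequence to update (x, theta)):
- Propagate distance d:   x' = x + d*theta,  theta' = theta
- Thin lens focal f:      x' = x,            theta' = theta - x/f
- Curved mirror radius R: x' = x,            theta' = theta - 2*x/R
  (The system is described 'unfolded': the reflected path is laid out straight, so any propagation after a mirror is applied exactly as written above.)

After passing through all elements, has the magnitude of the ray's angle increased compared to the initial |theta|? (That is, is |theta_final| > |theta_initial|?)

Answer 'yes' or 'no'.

Initial: x=1.0000 theta=0.1000
After 1 (propagate distance d=8): x=1.8000 theta=0.1000
After 2 (thin lens f=-51): x=1.8000 theta=23/170 (≈0.1353)
After 3 (propagate distance d=34): x=6.4000 theta=23/170 (≈0.1353)
After 4 (thin lens f=-24): x=6.4000 theta=41/102 (≈0.4020)
After 5 (propagate distance d=33): x=3343/170 (≈19.6647) theta=41/102 (≈0.4020)
After 6 (thin lens f=-46): x=3343/170 (≈19.6647) theta=19459/23460 (≈0.8295)
After 7 (propagate distance d=29): x=205129/4692 (≈43.7189) theta=19459/23460 (≈0.8295)
After 8 (curved mirror R=91): x=205129/4692 (≈43.7189) theta=-93507/711620 (≈-0.1314)
After 9 (propagate distance d=42 (to screen)): x=506533/13260 (≈38.2001) theta=-93507/711620 (≈-0.1314)
|theta_initial|=0.1000 |theta_final|=93507/711620 (≈0.1314) -> increased

Answer: yes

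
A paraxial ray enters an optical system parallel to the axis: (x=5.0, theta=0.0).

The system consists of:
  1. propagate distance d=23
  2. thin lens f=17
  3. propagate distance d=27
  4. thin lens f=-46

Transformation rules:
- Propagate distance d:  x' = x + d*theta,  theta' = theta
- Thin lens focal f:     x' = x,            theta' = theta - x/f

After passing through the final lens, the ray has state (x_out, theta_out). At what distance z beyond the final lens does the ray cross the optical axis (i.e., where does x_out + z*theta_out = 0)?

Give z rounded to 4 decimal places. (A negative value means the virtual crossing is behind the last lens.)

Initial: x=5.0000 theta=0.0000
After 1 (propagate distance d=23): x=5.0000 theta=0.0000
After 2 (thin lens f=17): x=5.0000 theta=-5/17 (≈-0.2941)
After 3 (propagate distance d=27): x=-50/17 (≈-2.9412) theta=-5/17 (≈-0.2941)
After 4 (thin lens f=-46): x=-50/17 (≈-2.9412) theta=-140/391 (≈-0.3581)
z_focus = -x_out/theta_out = -(-50/17)/(-140/391) = -115/14 ≈ -8.2143
Rounded to 4 decimal places: z = -8.2143

Answer: -8.2143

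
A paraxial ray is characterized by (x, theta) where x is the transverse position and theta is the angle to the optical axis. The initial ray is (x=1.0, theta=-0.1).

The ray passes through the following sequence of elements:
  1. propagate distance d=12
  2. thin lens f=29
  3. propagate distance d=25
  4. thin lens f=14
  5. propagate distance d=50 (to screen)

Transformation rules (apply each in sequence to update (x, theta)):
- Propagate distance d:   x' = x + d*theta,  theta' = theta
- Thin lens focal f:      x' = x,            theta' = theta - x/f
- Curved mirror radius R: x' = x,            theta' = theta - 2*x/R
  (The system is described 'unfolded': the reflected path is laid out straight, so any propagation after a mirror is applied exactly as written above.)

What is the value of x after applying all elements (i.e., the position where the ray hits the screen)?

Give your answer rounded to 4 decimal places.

Initial: x=1.0000 theta=-0.1000
After 1 (propagate distance d=12): x=-0.2000 theta=-0.1000
After 2 (thin lens f=29): x=-0.2000 theta=-27/290 (≈-0.0931)
After 3 (propagate distance d=25): x=-733/290 (≈-2.5276) theta=-27/290 (≈-0.0931)
After 4 (thin lens f=14): x=-733/290 (≈-2.5276) theta=71/812 (≈0.0874)
After 5 (propagate distance d=50 (to screen)): x=1872/1015 (≈1.8443) theta=71/812 (≈0.0874)
Rounded to 4 decimal places: x = 1.8443

Answer: 1.8443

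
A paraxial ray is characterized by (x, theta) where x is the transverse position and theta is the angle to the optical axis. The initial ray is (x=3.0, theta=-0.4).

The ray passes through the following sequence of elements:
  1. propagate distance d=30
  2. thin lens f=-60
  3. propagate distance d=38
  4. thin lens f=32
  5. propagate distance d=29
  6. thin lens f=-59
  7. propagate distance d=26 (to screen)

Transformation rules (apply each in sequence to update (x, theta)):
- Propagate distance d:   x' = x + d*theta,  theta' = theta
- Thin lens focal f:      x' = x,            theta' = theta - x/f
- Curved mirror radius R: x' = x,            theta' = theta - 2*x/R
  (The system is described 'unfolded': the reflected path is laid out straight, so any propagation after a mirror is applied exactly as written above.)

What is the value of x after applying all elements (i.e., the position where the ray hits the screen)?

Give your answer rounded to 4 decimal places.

Answer: -17.0235

Derivation:
Initial: x=3.0000 theta=-0.4000
After 1 (propagate distance d=30): x=-9.0000 theta=-0.4000
After 2 (thin lens f=-60): x=-9.0000 theta=-0.5500
After 3 (propagate distance d=38): x=-29.9000 theta=-0.5500
After 4 (thin lens f=32): x=-29.9000 theta=123/320 (≈0.3844)
After 5 (propagate distance d=29): x=-6001/320 (≈-18.7531) theta=123/320 (≈0.3844)
After 6 (thin lens f=-59): x=-6001/320 (≈-18.7531) theta=157/2360 (≈0.0665)
After 7 (propagate distance d=26 (to screen)): x=-321403/18880 (≈-17.0235) theta=157/2360 (≈0.0665)
Rounded to 4 decimal places: x = -17.0235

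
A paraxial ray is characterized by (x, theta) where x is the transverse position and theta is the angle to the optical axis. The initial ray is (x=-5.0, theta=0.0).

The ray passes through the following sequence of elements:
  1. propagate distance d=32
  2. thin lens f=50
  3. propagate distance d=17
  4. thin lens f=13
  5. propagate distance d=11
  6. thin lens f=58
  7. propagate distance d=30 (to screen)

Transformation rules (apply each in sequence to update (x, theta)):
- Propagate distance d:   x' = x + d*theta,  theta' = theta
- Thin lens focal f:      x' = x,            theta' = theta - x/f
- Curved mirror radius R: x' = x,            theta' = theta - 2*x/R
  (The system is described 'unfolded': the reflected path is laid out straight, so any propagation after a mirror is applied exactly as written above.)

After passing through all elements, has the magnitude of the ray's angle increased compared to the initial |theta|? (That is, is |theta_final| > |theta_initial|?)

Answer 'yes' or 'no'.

Answer: yes

Derivation:
Initial: x=-5.0000 theta=0.0000
After 1 (propagate distance d=32): x=-5.0000 theta=0.0000
After 2 (thin lens f=50): x=-5.0000 theta=0.1000
After 3 (propagate distance d=17): x=-3.3000 theta=0.1000
After 4 (thin lens f=13): x=-3.3000 theta=23/65 (≈0.3538)
After 5 (propagate distance d=11): x=77/130 (≈0.5923) theta=23/65 (≈0.3538)
After 6 (thin lens f=58): x=77/130 (≈0.5923) theta=2591/7540 (≈0.3436)
After 7 (propagate distance d=30 (to screen)): x=20549/1885 (≈10.9013) theta=2591/7540 (≈0.3436)
|theta_initial|=0.0000 |theta_final|=2591/7540 (≈0.3436) -> increased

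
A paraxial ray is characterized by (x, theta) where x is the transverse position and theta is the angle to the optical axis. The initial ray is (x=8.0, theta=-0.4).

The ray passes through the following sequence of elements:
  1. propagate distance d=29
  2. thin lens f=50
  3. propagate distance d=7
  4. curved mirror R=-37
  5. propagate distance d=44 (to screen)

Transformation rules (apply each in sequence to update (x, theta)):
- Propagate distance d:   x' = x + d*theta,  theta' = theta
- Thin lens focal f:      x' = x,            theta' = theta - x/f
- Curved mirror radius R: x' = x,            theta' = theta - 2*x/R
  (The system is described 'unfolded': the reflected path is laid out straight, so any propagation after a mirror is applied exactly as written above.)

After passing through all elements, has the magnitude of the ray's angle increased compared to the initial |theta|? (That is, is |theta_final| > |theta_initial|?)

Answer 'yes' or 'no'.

Answer: yes

Derivation:
Initial: x=8.0000 theta=-0.4000
After 1 (propagate distance d=29): x=-3.6000 theta=-0.4000
After 2 (thin lens f=50): x=-3.6000 theta=-0.3280
After 3 (propagate distance d=7): x=-5.8960 theta=-0.3280
After 4 (curved mirror R=-37): x=-5.8960 theta=-2991/4625 (≈-0.6467)
After 5 (propagate distance d=44 (to screen)): x=-158873/4625 (≈-34.3509) theta=-2991/4625 (≈-0.6467)
|theta_initial|=0.4000 |theta_final|=2991/4625 (≈0.6467) -> increased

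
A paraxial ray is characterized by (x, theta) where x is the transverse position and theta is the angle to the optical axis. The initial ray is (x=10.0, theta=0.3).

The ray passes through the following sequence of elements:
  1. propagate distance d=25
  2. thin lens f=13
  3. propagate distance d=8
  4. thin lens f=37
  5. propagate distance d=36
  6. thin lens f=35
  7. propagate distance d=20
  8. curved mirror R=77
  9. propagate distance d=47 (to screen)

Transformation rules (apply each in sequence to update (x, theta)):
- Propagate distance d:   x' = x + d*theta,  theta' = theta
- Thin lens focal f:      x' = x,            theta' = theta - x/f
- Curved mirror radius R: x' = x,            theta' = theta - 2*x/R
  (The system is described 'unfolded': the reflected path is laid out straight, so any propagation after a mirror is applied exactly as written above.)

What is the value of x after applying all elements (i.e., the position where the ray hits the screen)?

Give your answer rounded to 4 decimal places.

Answer: -1.2759

Derivation:
Initial: x=10.0000 theta=0.3000
After 1 (propagate distance d=25): x=17.5000 theta=0.3000
After 2 (thin lens f=13): x=17.5000 theta=-68/65 (≈-1.0462)
After 3 (propagate distance d=8): x=1187/130 (≈9.1308) theta=-68/65 (≈-1.0462)
After 4 (thin lens f=37): x=1187/130 (≈9.1308) theta=-6219/4810 (≈-1.2929)
After 5 (propagate distance d=36): x=-35993/962 (≈-37.4148) theta=-6219/4810 (≈-1.2929)
After 6 (thin lens f=35): x=-35993/962 (≈-37.4148) theta=-58/259 (≈-0.2239)
After 7 (propagate distance d=20): x=-282111/6734 (≈-41.8935) theta=-58/259 (≈-0.2239)
After 8 (curved mirror R=77): x=-282111/6734 (≈-41.8935) theta=224053/259259 (≈0.8642)
After 9 (propagate distance d=47 (to screen)): x=-661565/518518 (≈-1.2759) theta=224053/259259 (≈0.8642)
Rounded to 4 decimal places: x = -1.2759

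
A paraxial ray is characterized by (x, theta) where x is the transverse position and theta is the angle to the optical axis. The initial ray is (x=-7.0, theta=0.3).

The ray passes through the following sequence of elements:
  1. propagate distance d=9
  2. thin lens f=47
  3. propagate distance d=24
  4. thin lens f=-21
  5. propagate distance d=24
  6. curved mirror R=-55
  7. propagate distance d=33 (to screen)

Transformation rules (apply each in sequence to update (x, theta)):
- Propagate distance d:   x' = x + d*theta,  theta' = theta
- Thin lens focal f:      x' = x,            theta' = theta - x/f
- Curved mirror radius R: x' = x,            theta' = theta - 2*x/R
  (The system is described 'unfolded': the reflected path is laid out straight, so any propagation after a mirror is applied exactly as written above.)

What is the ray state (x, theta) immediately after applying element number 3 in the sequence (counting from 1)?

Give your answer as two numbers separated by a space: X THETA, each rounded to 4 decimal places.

Initial: x=-7.0000 theta=0.3000
After 1 (propagate distance d=9): x=-4.3000 theta=0.3000
After 2 (thin lens f=47): x=-4.3000 theta=92/235 (≈0.3915)
After 3 (propagate distance d=24): x=479/94 (≈5.0957) theta=92/235 (≈0.3915)
Rounded to 4 decimal places: x = 5.0957, theta = 0.3915

Answer: 5.0957 0.3915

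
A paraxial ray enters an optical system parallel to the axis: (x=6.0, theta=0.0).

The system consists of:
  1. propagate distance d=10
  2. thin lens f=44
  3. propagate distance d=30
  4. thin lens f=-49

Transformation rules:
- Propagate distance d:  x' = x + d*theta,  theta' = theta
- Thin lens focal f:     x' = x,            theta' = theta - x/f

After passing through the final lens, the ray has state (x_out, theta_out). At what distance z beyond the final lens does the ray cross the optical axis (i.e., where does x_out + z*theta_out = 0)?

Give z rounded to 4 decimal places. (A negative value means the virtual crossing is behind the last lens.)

Initial: x=6.0000 theta=0.0000
After 1 (propagate distance d=10): x=6.0000 theta=0.0000
After 2 (thin lens f=44): x=6.0000 theta=-3/22 (≈-0.1364)
After 3 (propagate distance d=30): x=21/11 (≈1.9091) theta=-3/22 (≈-0.1364)
After 4 (thin lens f=-49): x=21/11 (≈1.9091) theta=-15/154 (≈-0.0974)
z_focus = -x_out/theta_out = -(21/11)/(-15/154) = 19.6000
Rounded to 4 decimal places: z = 19.6000

Answer: 19.6000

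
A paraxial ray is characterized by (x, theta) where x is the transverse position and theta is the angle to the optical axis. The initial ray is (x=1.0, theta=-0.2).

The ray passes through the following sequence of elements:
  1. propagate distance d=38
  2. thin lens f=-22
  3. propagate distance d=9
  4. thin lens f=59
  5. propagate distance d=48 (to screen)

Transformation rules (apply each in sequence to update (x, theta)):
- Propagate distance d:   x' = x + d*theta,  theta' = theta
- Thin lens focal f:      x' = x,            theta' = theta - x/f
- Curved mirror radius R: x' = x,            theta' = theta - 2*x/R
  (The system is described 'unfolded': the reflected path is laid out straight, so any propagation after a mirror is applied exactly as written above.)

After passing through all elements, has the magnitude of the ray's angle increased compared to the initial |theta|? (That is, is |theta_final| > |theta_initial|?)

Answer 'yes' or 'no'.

Answer: yes

Derivation:
Initial: x=1.0000 theta=-0.2000
After 1 (propagate distance d=38): x=-6.6000 theta=-0.2000
After 2 (thin lens f=-22): x=-6.6000 theta=-0.5000
After 3 (propagate distance d=9): x=-11.1000 theta=-0.5000
After 4 (thin lens f=59): x=-11.1000 theta=-92/295 (≈-0.3119)
After 5 (propagate distance d=48 (to screen)): x=-15381/590 (≈-26.0695) theta=-92/295 (≈-0.3119)
|theta_initial|=0.2000 |theta_final|=92/295 (≈0.3119) -> increased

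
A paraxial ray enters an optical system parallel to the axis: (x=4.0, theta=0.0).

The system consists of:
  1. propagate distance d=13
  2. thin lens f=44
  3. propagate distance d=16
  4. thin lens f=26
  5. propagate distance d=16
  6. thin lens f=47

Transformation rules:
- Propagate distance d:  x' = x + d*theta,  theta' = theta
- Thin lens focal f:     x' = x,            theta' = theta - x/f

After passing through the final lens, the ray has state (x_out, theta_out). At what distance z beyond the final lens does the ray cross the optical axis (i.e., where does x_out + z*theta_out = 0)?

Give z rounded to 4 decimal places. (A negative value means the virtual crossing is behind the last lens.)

Answer: -2.6611

Derivation:
Initial: x=4.0000 theta=0.0000
After 1 (propagate distance d=13): x=4.0000 theta=0.0000
After 2 (thin lens f=44): x=4.0000 theta=-1/11 (≈-0.0909)
After 3 (propagate distance d=16): x=28/11 (≈2.5455) theta=-1/11 (≈-0.0909)
After 4 (thin lens f=26): x=28/11 (≈2.5455) theta=-27/143 (≈-0.1888)
After 5 (propagate distance d=16): x=-68/143 (≈-0.4755) theta=-27/143 (≈-0.1888)
After 6 (thin lens f=47): x=-68/143 (≈-0.4755) theta=-1201/6721 (≈-0.1787)
z_focus = -x_out/theta_out = -(-68/143)/(-1201/6721) = -3196/1201 ≈ -2.6611
Rounded to 4 decimal places: z = -2.6611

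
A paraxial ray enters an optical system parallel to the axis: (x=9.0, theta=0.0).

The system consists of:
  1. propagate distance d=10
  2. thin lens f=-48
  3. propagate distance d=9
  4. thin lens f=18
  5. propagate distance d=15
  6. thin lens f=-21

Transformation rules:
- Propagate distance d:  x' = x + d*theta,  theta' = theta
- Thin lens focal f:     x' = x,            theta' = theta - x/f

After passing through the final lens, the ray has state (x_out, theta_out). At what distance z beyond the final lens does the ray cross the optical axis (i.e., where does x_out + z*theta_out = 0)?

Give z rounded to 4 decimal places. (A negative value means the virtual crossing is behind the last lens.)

Answer: 24.5000

Derivation:
Initial: x=9.0000 theta=0.0000
After 1 (propagate distance d=10): x=9.0000 theta=0.0000
After 2 (thin lens f=-48): x=9.0000 theta=0.1875
After 3 (propagate distance d=9): x=10.6875 theta=0.1875
After 4 (thin lens f=18): x=10.6875 theta=-13/32 (≈-0.4063)
After 5 (propagate distance d=15): x=147/32 (≈4.5938) theta=-13/32 (≈-0.4063)
After 6 (thin lens f=-21): x=147/32 (≈4.5938) theta=-0.1875
z_focus = -x_out/theta_out = -(147/32)/(-0.1875) = 24.5000
Rounded to 4 decimal places: z = 24.5000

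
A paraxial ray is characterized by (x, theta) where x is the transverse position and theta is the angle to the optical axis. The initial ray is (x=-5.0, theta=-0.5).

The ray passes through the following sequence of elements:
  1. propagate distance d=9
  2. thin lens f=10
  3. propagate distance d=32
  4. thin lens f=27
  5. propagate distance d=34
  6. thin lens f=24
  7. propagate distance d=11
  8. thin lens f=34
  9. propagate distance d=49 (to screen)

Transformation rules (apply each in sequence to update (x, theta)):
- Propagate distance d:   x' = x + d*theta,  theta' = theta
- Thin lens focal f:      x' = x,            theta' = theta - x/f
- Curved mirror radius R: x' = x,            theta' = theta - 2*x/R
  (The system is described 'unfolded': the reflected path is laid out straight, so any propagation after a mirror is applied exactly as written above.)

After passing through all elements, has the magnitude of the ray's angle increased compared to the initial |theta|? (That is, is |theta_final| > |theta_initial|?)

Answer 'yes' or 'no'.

Initial: x=-5.0000 theta=-0.5000
After 1 (propagate distance d=9): x=-9.5000 theta=-0.5000
After 2 (thin lens f=10): x=-9.5000 theta=0.4500
After 3 (propagate distance d=32): x=4.9000 theta=0.4500
After 4 (thin lens f=27): x=4.9000 theta=29/108 (≈0.2685)
After 5 (propagate distance d=34): x=1894/135 (≈14.0296) theta=29/108 (≈0.2685)
After 6 (thin lens f=24): x=1894/135 (≈14.0296) theta=-128/405 (≈-0.3160)
After 7 (propagate distance d=11): x=4274/405 (≈10.5531) theta=-128/405 (≈-0.3160)
After 8 (thin lens f=34): x=4274/405 (≈10.5531) theta=-4313/6885 (≈-0.6264)
After 9 (propagate distance d=49 (to screen)): x=-138679/6885 (≈-20.1422) theta=-4313/6885 (≈-0.6264)
|theta_initial|=0.5000 |theta_final|=4313/6885 (≈0.6264) -> increased

Answer: yes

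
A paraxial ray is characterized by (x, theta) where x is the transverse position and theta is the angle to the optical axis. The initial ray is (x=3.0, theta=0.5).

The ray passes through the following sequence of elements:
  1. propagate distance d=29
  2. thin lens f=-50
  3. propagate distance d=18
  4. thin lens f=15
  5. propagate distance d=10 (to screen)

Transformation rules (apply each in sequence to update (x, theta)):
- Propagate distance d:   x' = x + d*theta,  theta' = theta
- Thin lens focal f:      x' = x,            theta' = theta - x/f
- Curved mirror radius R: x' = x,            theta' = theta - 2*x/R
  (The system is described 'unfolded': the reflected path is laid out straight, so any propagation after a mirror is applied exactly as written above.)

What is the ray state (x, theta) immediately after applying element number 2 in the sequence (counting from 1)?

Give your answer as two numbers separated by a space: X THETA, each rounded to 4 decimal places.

Answer: 17.5000 0.8500

Derivation:
Initial: x=3.0000 theta=0.5000
After 1 (propagate distance d=29): x=17.5000 theta=0.5000
After 2 (thin lens f=-50): x=17.5000 theta=0.8500
Rounded to 4 decimal places: x = 17.5000, theta = 0.8500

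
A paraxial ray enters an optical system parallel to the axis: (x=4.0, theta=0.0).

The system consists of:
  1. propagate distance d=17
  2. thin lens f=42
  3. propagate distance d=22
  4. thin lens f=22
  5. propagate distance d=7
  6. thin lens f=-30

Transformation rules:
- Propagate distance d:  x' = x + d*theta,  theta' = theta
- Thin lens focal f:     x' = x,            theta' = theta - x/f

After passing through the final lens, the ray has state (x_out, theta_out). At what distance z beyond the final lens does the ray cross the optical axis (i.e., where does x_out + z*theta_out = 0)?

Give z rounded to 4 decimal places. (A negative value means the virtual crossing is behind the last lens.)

Answer: 3.9318

Derivation:
Initial: x=4.0000 theta=0.0000
After 1 (propagate distance d=17): x=4.0000 theta=0.0000
After 2 (thin lens f=42): x=4.0000 theta=-2/21 (≈-0.0952)
After 3 (propagate distance d=22): x=40/21 (≈1.9048) theta=-2/21 (≈-0.0952)
After 4 (thin lens f=22): x=40/21 (≈1.9048) theta=-2/11 (≈-0.1818)
After 5 (propagate distance d=7): x=146/231 (≈0.6320) theta=-2/11 (≈-0.1818)
After 6 (thin lens f=-30): x=146/231 (≈0.6320) theta=-557/3465 (≈-0.1608)
z_focus = -x_out/theta_out = -(146/231)/(-557/3465) = 2190/557 ≈ 3.9318
Rounded to 4 decimal places: z = 3.9318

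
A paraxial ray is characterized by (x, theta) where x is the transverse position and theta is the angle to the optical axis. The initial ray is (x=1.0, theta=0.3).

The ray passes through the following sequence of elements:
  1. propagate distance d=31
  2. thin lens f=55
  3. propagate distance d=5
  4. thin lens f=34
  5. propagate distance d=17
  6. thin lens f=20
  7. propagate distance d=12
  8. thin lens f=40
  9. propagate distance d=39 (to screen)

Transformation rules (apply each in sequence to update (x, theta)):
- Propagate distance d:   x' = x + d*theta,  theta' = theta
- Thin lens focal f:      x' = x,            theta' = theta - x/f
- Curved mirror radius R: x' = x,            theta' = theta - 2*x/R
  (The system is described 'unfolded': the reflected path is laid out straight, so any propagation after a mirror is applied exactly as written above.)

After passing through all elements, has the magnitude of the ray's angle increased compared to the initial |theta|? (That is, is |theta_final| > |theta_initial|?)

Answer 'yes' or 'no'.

Answer: yes

Derivation:
Initial: x=1.0000 theta=0.3000
After 1 (propagate distance d=31): x=10.3000 theta=0.3000
After 2 (thin lens f=55): x=10.3000 theta=31/275 (≈0.1127)
After 3 (propagate distance d=5): x=239/22 (≈10.8636) theta=31/275 (≈0.1127)
After 4 (thin lens f=34): x=239/22 (≈10.8636) theta=-3867/18700 (≈-0.2068)
After 5 (propagate distance d=17): x=8083/1100 (≈7.3482) theta=-3867/18700 (≈-0.2068)
After 6 (thin lens f=20): x=8083/1100 (≈7.3482) theta=-214751/374000 (≈-0.5742)
After 7 (propagate distance d=12): x=21401/46750 (≈0.4578) theta=-214751/374000 (≈-0.5742)
After 8 (thin lens f=40): x=21401/46750 (≈0.4578) theta=-273789/467500 (≈-0.5856)
After 9 (propagate distance d=39 (to screen)): x=-951251/42500 (≈-22.3824) theta=-273789/467500 (≈-0.5856)
|theta_initial|=0.3000 |theta_final|=273789/467500 (≈0.5856) -> increased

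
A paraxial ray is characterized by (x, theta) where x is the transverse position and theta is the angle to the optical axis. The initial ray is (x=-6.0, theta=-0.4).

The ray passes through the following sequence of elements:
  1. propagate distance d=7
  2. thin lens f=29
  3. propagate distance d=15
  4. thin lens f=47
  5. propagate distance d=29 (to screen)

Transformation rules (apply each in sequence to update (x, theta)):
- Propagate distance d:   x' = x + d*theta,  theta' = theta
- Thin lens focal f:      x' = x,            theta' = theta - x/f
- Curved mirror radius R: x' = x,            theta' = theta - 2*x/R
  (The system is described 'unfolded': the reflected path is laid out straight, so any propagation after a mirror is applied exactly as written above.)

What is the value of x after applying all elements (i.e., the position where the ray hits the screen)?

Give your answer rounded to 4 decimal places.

Initial: x=-6.0000 theta=-0.4000
After 1 (propagate distance d=7): x=-8.8000 theta=-0.4000
After 2 (thin lens f=29): x=-8.8000 theta=-14/145 (≈-0.0966)
After 3 (propagate distance d=15): x=-1486/145 (≈-10.2483) theta=-14/145 (≈-0.0966)
After 4 (thin lens f=47): x=-1486/145 (≈-10.2483) theta=828/6815 (≈0.1215)
After 5 (propagate distance d=29 (to screen)): x=-9166/1363 (≈-6.7249) theta=828/6815 (≈0.1215)
Rounded to 4 decimal places: x = -6.7249

Answer: -6.7249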